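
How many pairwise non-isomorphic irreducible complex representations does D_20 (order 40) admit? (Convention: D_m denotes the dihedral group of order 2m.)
13

Solution. The number of irreducible complex representations of a finite group equals its number of conjugacy classes. D_20 has 13 conjugacy classes (n/2 + 3 for n even), so D_20 (order 40) has exactly 13 irreducible complex representations.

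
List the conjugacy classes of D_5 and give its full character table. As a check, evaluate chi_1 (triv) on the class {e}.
Conjugacy classes: {e} of size 1, {r^1, r^4} of size 2, {r^2, r^3} of size 2, {s, sr, ..., sr^4} of size 5.
Character table:
  irrep \ class              {e} (size 1)  {r^1, r^4} (size 2)  {r^2, r^3} (size 2)  {s, sr, ..., sr^4} (size 5)
  chi_1 (triv)               1             1                    1                    1                          
  chi_2 (sign: r->1, s->-1)  1             1                    1                    -1                         
  chi_3 (2d, j=1)            2             -1/2 + sqrt(5)/2     -sqrt(5)/2 - 1/2     0                          
  chi_4 (2d, j=2)            2             -sqrt(5)/2 - 1/2     -1/2 + sqrt(5)/2     0                          

Spot check: chi_1 (triv) on {e} = 1.

Solution. D_5 has order 2*5 = 10 with 4 conjugacy classes, hence 4 irreducibles. Sum of squared dims 1 + 1 + 4 + 4 = 10 = |G|. Linear characters come from the abelianisation; the 2-dimensional irreps have character r^k -> 2*cos(2*pi*j*k/5), reflections -> 0.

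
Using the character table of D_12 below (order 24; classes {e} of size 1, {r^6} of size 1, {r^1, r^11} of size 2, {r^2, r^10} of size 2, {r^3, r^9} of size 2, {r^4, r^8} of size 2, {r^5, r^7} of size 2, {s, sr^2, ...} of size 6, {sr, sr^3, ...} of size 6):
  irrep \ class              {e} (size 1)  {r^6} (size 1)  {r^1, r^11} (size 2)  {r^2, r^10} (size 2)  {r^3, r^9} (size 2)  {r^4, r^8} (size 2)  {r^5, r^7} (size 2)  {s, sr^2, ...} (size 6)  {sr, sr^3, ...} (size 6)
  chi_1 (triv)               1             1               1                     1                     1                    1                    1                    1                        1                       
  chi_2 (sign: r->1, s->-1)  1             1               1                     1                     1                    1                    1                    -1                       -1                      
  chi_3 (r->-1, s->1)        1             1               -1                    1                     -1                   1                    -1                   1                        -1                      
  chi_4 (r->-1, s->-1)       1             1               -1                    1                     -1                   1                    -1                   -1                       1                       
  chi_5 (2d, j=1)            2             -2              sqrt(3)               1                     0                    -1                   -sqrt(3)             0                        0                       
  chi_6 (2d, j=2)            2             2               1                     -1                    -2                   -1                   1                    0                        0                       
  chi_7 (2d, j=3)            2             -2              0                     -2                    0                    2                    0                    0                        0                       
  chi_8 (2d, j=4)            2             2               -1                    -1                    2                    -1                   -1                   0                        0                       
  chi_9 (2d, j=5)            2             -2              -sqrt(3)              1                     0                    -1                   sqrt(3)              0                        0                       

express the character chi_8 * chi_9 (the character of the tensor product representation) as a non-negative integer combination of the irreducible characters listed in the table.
chi_8 tensor chi_9 = chi_5 + chi_7 (all other irreducibles have multiplicity 0).

Details: The character of a tensor product is the pointwise product (chi_8 * chi_9)(C) = chi_8(C) * chi_9(C):
  {e}: (2)*(2), {r^6}: (2)*(-2), {r^1, r^11}: (-1)*(-sqrt(3)), {r^2, r^10}: (-1)*(1), {r^3, r^9}: (2)*(0), {r^4, r^8}: (-1)*(-1), {r^5, r^7}: (-1)*(sqrt(3)), {s, sr^2, ...}: (0)*(0), {sr, sr^3, ...}: (0)*(0)
so (chi_8 * chi_9) takes values
  {e} -> 4, {r^6} -> -4, {r^1, r^11} -> sqrt(3), {r^2, r^10} -> -1, {r^3, r^9} -> 0, {r^4, r^8} -> 1, {r^5, r^7} -> -sqrt(3), {s, sr^2, ...} -> 0, {sr, sr^3, ...} -> 0.
Now take the inner product of this character with each irreducible chi from the table, <chi_8*chi_9, chi> = (1/24) sum_C |C| (chi_8*chi_9)(C) conj(chi(C)):
  <chi_8*chi_9, chi_1> = (1/24)[1*(4)*conj(1) + 1*(-4)*conj(1) + 2*(sqrt(3))*conj(1) + 2*(-1)*conj(1) + 2*(0)*conj(1) + 2*(1)*conj(1) + 2*(-sqrt(3))*conj(1) + 6*(0)*conj(1) + 6*(0)*conj(1)]
      = (1/24)[(4) + (-4) + (2*sqrt(3)) + (-2) + (0) + (2) + (-2*sqrt(3)) + (0) + (0)] = 0/24 = 0
  <chi_8*chi_9, chi_2> = (1/24)[1*(4)*conj(1) + 1*(-4)*conj(1) + 2*(sqrt(3))*conj(1) + 2*(-1)*conj(1) + 2*(0)*conj(1) + 2*(1)*conj(1) + 2*(-sqrt(3))*conj(1) + 6*(0)*conj(-1) + 6*(0)*conj(-1)]
      = (1/24)[(4) + (-4) + (2*sqrt(3)) + (-2) + (0) + (2) + (-2*sqrt(3)) + (0) + (0)] = 0/24 = 0
  <chi_8*chi_9, chi_3> = (1/24)[1*(4)*conj(1) + 1*(-4)*conj(1) + 2*(sqrt(3))*conj(-1) + 2*(-1)*conj(1) + 2*(0)*conj(-1) + 2*(1)*conj(1) + 2*(-sqrt(3))*conj(-1) + 6*(0)*conj(1) + 6*(0)*conj(-1)]
      = (1/24)[(4) + (-4) + (-2*sqrt(3)) + (-2) + (0) + (2) + (2*sqrt(3)) + (0) + (0)] = 0/24 = 0
  <chi_8*chi_9, chi_4> = (1/24)[1*(4)*conj(1) + 1*(-4)*conj(1) + 2*(sqrt(3))*conj(-1) + 2*(-1)*conj(1) + 2*(0)*conj(-1) + 2*(1)*conj(1) + 2*(-sqrt(3))*conj(-1) + 6*(0)*conj(-1) + 6*(0)*conj(1)]
      = (1/24)[(4) + (-4) + (-2*sqrt(3)) + (-2) + (0) + (2) + (2*sqrt(3)) + (0) + (0)] = 0/24 = 0
  <chi_8*chi_9, chi_5> = (1/24)[1*(4)*conj(2) + 1*(-4)*conj(-2) + 2*(sqrt(3))*conj(sqrt(3)) + 2*(-1)*conj(1) + 2*(0)*conj(0) + 2*(1)*conj(-1) + 2*(-sqrt(3))*conj(-sqrt(3)) + 6*(0)*conj(0) + 6*(0)*conj(0)]
      = (1/24)[(8) + (8) + (6) + (-2) + (0) + (-2) + (6) + (0) + (0)] = 24/24 = 1
  <chi_8*chi_9, chi_6> = (1/24)[1*(4)*conj(2) + 1*(-4)*conj(2) + 2*(sqrt(3))*conj(1) + 2*(-1)*conj(-1) + 2*(0)*conj(-2) + 2*(1)*conj(-1) + 2*(-sqrt(3))*conj(1) + 6*(0)*conj(0) + 6*(0)*conj(0)]
      = (1/24)[(8) + (-8) + (2*sqrt(3)) + (2) + (0) + (-2) + (-2*sqrt(3)) + (0) + (0)] = 0/24 = 0
  <chi_8*chi_9, chi_7> = (1/24)[1*(4)*conj(2) + 1*(-4)*conj(-2) + 2*(sqrt(3))*conj(0) + 2*(-1)*conj(-2) + 2*(0)*conj(0) + 2*(1)*conj(2) + 2*(-sqrt(3))*conj(0) + 6*(0)*conj(0) + 6*(0)*conj(0)]
      = (1/24)[(8) + (8) + (0) + (4) + (0) + (4) + (0) + (0) + (0)] = 24/24 = 1
  <chi_8*chi_9, chi_8> = (1/24)[1*(4)*conj(2) + 1*(-4)*conj(2) + 2*(sqrt(3))*conj(-1) + 2*(-1)*conj(-1) + 2*(0)*conj(2) + 2*(1)*conj(-1) + 2*(-sqrt(3))*conj(-1) + 6*(0)*conj(0) + 6*(0)*conj(0)]
      = (1/24)[(8) + (-8) + (-2*sqrt(3)) + (2) + (0) + (-2) + (2*sqrt(3)) + (0) + (0)] = 0/24 = 0
  <chi_8*chi_9, chi_9> = (1/24)[1*(4)*conj(2) + 1*(-4)*conj(-2) + 2*(sqrt(3))*conj(-sqrt(3)) + 2*(-1)*conj(1) + 2*(0)*conj(0) + 2*(1)*conj(-1) + 2*(-sqrt(3))*conj(sqrt(3)) + 6*(0)*conj(0) + 6*(0)*conj(0)]
      = (1/24)[(8) + (8) + (-6) + (-2) + (0) + (-2) + (-6) + (0) + (0)] = 0/24 = 0
Hence the multiplicities are chi_5: 1, chi_7: 1. Dimension check: dim(chi_8)*dim(chi_9) = 2*2 = 4 and sum (mult * dim) = 1*2 + 1*2 = 4.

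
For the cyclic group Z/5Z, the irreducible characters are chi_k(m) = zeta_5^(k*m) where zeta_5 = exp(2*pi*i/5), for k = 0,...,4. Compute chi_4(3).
chi_4(3) = zeta_5^12 = exp(4*I*pi/5)

Explanation: chi_4(3) = zeta_5^(4*3) = zeta_5^12. Since zeta_5^5 = 1, this equals zeta_5^2 = exp(2*pi*i*2/5) = exp(4*I*pi/5).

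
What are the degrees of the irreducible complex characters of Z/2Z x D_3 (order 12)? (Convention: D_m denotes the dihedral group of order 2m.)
Dimensions: 1, 1, 1, 1, 2, 2

Why: There are 6 irreducibles (= number of conjugacy classes). Their dimensions d_i satisfy sum d_i^2 = |G| = 12: 1 + 1 + 1 + 1 + 4 + 4 = 12. (For the product with Z/2Z: each of the 2 1-dim characters of Z/2Z tensors with each irrep of D_3, giving 2 copies of each D_3-dimension.)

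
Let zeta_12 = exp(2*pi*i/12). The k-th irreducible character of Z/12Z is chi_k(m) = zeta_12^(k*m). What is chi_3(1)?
chi_3(1) = zeta_12^3 = I

Justification: chi_3(1) = zeta_12^(3*1) = zeta_12^3. Since zeta_12^12 = 1, this equals zeta_12^3 = exp(2*pi*i*3/12) = I.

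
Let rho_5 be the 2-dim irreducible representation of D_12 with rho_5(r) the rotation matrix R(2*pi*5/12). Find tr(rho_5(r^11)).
chi_{rho_5}(r^11) = 2*cos(2*pi*5*11/12) = -sqrt(3)

Explanation: rho_5(r^11) is rotation by angle 2*pi*5*11/12, whose trace is 2*cos(2*pi*5*11/12) = -sqrt(3).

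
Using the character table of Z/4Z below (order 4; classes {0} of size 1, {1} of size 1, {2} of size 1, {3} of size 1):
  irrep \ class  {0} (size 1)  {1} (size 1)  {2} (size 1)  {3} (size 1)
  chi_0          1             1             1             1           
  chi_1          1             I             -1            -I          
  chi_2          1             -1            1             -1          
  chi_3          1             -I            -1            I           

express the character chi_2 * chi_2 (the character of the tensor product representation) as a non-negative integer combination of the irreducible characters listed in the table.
chi_2 tensor chi_2 = chi_0 (all other irreducibles have multiplicity 0).

Argument: The character of a tensor product is the pointwise product (chi_2 * chi_2)(C) = chi_2(C) * chi_2(C):
  {0}: (1)*(1), {1}: (-1)*(-1), {2}: (1)*(1), {3}: (-1)*(-1)
so (chi_2 * chi_2) takes values
  {0} -> 1, {1} -> 1, {2} -> 1, {3} -> 1.
Now take the inner product of this character with each irreducible chi from the table, <chi_2*chi_2, chi> = (1/4) sum_C |C| (chi_2*chi_2)(C) conj(chi(C)):
  <chi_2*chi_2, chi_0> = (1/4)[1*(1)*conj(1) + 1*(1)*conj(1) + 1*(1)*conj(1) + 1*(1)*conj(1)]
      = (1/4)[(1) + (1) + (1) + (1)] = 4/4 = 1
  <chi_2*chi_2, chi_1> = (1/4)[1*(1)*conj(1) + 1*(1)*conj(I) + 1*(1)*conj(-1) + 1*(1)*conj(-I)]
      = (1/4)[(1) + (-I) + (-1) + (I)] = 0/4 = 0
  <chi_2*chi_2, chi_2> = (1/4)[1*(1)*conj(1) + 1*(1)*conj(-1) + 1*(1)*conj(1) + 1*(1)*conj(-1)]
      = (1/4)[(1) + (-1) + (1) + (-1)] = 0/4 = 0
  <chi_2*chi_2, chi_3> = (1/4)[1*(1)*conj(1) + 1*(1)*conj(-I) + 1*(1)*conj(-1) + 1*(1)*conj(I)]
      = (1/4)[(1) + (I) + (-1) + (-I)] = 0/4 = 0
(Exp terms are combined using exp(i*s)*conj(exp(i*t)) = exp(i*(s-t)), and sums of them are collapsed using the identity that for every m > 1 the m distinct m-th roots of unity sum to 0, e.g. 1 + exp(2*I*pi/3) + exp(-2*I*pi/3) = 0.)
Hence the multiplicities are chi_0: 1. Dimension check: dim(chi_2)*dim(chi_2) = 1*1 = 1 and sum (mult * dim) = 1*1 = 1.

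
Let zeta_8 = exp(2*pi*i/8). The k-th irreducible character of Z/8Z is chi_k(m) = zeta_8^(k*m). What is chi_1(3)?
chi_1(3) = zeta_8^3 = exp(3*I*pi/4)

Why: chi_1(3) = zeta_8^(1*3) = zeta_8^3. Since zeta_8^8 = 1, this equals zeta_8^3 = exp(2*pi*i*3/8) = exp(3*I*pi/4).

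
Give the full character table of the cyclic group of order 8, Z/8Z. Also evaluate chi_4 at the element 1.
Character table of Z/8Z (irreps indexed chi_0,...,chi_7 with chi_k(m) = zeta_8^(k*m), zeta_8 = exp(2*pi*i/8)):
  irrep \ class  {0} (size 1)  {1} (size 1)    {2} (size 1)  {3} (size 1)    {4} (size 1)  {5} (size 1)    {6} (size 1)  {7} (size 1)  
  chi_0          1             1               1             1               1             1               1             1             
  chi_1          1             exp(I*pi/4)     I             exp(3*I*pi/4)   -1            exp(-3*I*pi/4)  -I            exp(-I*pi/4)  
  chi_2          1             I               -1            -I              1             I               -1            -I            
  chi_3          1             exp(3*I*pi/4)   -I            exp(I*pi/4)     -1            exp(-I*pi/4)    I             exp(-3*I*pi/4)
  chi_4          1             -1              1             -1              1             -1              1             -1            
  chi_5          1             exp(-3*I*pi/4)  I             exp(-I*pi/4)    -1            exp(I*pi/4)     -I            exp(3*I*pi/4) 
  chi_6          1             -I              -1            I               1             -I              -1            I             
  chi_7          1             exp(-I*pi/4)    -I            exp(-3*I*pi/4)  -1            exp(3*I*pi/4)   I             exp(I*pi/4)   

Spot check: chi_4(1) = zeta_8^(4*1) = zeta_8^4 = -1.

Proof sketch: Z/8Z is abelian, so all 8 irreducible complex representations are 1-dimensional. They are given by chi_k(m) = zeta_8^(k*m) for k = 0,...,7. Row orthogonality: sum_m chi_k(m) conj(chi_l(m)) = 8 * [k = l].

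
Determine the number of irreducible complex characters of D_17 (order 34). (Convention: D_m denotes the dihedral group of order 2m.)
10

Argument: The number of irreducible complex representations of a finite group equals its number of conjugacy classes. D_17 has 10 conjugacy classes ((n+3)/2 for n odd), so D_17 (order 34) has exactly 10 irreducible complex representations.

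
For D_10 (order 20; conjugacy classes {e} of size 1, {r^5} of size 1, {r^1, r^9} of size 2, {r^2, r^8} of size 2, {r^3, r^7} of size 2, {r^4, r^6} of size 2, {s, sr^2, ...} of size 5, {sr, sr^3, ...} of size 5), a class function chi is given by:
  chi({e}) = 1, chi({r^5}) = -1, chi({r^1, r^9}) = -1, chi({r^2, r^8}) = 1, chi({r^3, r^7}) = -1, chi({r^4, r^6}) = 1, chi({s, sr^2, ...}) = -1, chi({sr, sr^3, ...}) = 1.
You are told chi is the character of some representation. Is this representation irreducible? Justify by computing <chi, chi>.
Irreducible: <chi, chi> = 1.

Explanation: <chi, chi> = (1/|G|) sum_C |C| * |chi(C)|^2 = (1/20)[1*|1|^2 + 1*|-1|^2 + 2*|-1|^2 + 2*|1|^2 + 2*|-1|^2 + 2*|1|^2 + 5*|-1|^2 + 5*|1|^2]
  = (1/20)[(1) + (1) + (2) + (2) + (2) + (2) + (5) + (5)] = 20/20 = 1.
A character is irreducible iff <chi, chi> = 1, so this representation is irreducible.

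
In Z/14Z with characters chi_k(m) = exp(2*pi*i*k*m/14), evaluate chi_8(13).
chi_8(13) = zeta_14^104 = exp(6*I*pi/7)

Argument: chi_8(13) = zeta_14^(8*13) = zeta_14^104. Since zeta_14^14 = 1, this equals zeta_14^6 = exp(2*pi*i*6/14) = exp(6*I*pi/7).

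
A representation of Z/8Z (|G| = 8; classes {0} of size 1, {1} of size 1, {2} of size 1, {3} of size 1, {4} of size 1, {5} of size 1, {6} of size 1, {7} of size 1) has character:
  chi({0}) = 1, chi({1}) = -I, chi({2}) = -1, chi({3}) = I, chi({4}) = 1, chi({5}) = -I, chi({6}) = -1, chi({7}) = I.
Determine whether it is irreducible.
Irreducible: <chi, chi> = 1.

Details: <chi, chi> = (1/|G|) sum_C |C| * |chi(C)|^2 = (1/8)[1*|1|^2 + 1*|-I|^2 + 1*|-1|^2 + 1*|I|^2 + 1*|1|^2 + 1*|-I|^2 + 1*|-1|^2 + 1*|I|^2]
  = (1/8)[(1) + (1) + (1) + (1) + (1) + (1) + (1) + (1)] = 8/8 = 1.
(Exp terms are combined using exp(i*s)*conj(exp(i*t)) = exp(i*(s-t)), and sums of them are collapsed using the identity that for every m > 1 the m distinct m-th roots of unity sum to 0, e.g. 1 + exp(2*I*pi/3) + exp(-2*I*pi/3) = 0.)
A character is irreducible iff <chi, chi> = 1, so this representation is irreducible.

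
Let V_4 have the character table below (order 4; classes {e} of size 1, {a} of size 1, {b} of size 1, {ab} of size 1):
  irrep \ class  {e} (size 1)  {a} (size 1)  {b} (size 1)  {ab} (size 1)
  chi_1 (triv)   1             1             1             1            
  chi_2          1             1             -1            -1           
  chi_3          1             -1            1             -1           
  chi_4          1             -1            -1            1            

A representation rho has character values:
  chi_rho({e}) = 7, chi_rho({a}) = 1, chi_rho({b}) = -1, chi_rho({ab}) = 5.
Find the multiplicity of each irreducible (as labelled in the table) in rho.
Multiplicities: chi_1: 3, chi_2: 1, chi_3: 0, chi_4: 3.

Details: Use <chi_rho, chi> = (1/|G|) sum_C |C| * chi_rho(C) * conj(chi(C)) with |G| = 4 for each irreducible chi in the table:
  <chi_rho, chi_1> = (1/4)[1*(7)*conj(1) + 1*(1)*conj(1) + 1*(-1)*conj(1) + 1*(5)*conj(1)]
      = (1/4)[(7) + (1) + (-1) + (5)] = 12/4 = 3
  <chi_rho, chi_2> = (1/4)[1*(7)*conj(1) + 1*(1)*conj(1) + 1*(-1)*conj(-1) + 1*(5)*conj(-1)]
      = (1/4)[(7) + (1) + (1) + (-5)] = 4/4 = 1
  <chi_rho, chi_3> = (1/4)[1*(7)*conj(1) + 1*(1)*conj(-1) + 1*(-1)*conj(1) + 1*(5)*conj(-1)]
      = (1/4)[(7) + (-1) + (-1) + (-5)] = 0/4 = 0
  <chi_rho, chi_4> = (1/4)[1*(7)*conj(1) + 1*(1)*conj(-1) + 1*(-1)*conj(-1) + 1*(5)*conj(1)]
      = (1/4)[(7) + (-1) + (1) + (5)] = 12/4 = 3
Dimension check: dim(rho) = sum (mult * dim) = 3*1 + 1*1 + 0*1 + 3*1 = 7 = chi_rho(e) = 7.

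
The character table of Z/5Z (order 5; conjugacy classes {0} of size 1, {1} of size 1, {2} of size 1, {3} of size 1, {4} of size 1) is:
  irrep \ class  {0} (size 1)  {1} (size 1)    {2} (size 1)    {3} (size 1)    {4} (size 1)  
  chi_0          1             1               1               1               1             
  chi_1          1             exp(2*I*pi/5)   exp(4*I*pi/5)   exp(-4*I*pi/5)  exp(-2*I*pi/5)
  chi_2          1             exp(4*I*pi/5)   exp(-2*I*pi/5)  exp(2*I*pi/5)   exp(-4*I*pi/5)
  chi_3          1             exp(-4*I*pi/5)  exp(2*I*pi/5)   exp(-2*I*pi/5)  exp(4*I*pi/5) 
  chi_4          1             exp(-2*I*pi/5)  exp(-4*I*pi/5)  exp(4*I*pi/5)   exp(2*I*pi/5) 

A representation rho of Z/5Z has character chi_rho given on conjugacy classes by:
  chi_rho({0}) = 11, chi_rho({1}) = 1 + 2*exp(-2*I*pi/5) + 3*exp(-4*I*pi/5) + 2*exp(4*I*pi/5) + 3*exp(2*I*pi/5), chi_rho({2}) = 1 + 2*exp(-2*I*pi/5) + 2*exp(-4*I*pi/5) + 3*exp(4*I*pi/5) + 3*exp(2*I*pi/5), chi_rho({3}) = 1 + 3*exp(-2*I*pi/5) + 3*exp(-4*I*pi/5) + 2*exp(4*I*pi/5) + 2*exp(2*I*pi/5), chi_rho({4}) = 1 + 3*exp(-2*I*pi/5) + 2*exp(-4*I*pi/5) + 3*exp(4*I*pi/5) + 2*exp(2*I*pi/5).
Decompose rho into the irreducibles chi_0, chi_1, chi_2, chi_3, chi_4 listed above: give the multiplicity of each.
Multiplicities: chi_0: 1, chi_1: 3, chi_2: 2, chi_3: 3, chi_4: 2.

Use <chi_rho, chi> = (1/|G|) sum_C |C| * chi_rho(C) * conj(chi(C)) with |G| = 5 for each irreducible chi in the table:
  <chi_rho, chi_0> = (1/5)[1*(11)*conj(1) + 1*(1 + 2*exp(-2*I*pi/5) + 3*exp(-4*I*pi/5) + 2*exp(4*I*pi/5) + 3*exp(2*I*pi/5))*conj(1) + 1*(1 + 2*exp(-2*I*pi/5) + 2*exp(-4*I*pi/5) + 3*exp(4*I*pi/5) + 3*exp(2*I*pi/5))*conj(1) + 1*(1 + 3*exp(-2*I*pi/5) + 3*exp(-4*I*pi/5) + 2*exp(4*I*pi/5) + 2*exp(2*I*pi/5))*conj(1) + 1*(1 + 3*exp(-2*I*pi/5) + 2*exp(-4*I*pi/5) + 3*exp(4*I*pi/5) + 2*exp(2*I*pi/5))*conj(1)]
      = (1/5)[(11) + (1 + 2*exp(-2*I*pi/5) + 3*exp(-4*I*pi/5) + 2*exp(4*I*pi/5) + 3*exp(2*I*pi/5)) + (1 + 2*exp(-2*I*pi/5) + 2*exp(-4*I*pi/5) + 3*exp(4*I*pi/5) + 3*exp(2*I*pi/5)) + (1 + 3*exp(-2*I*pi/5) + 3*exp(-4*I*pi/5) + 2*exp(4*I*pi/5) + 2*exp(2*I*pi/5)) + (1 + 3*exp(-2*I*pi/5) + 2*exp(-4*I*pi/5) + 3*exp(4*I*pi/5) + 2*exp(2*I*pi/5))] = 5/5 = 1
  <chi_rho, chi_1> = (1/5)[1*(11)*conj(1) + 1*(1 + 2*exp(-2*I*pi/5) + 3*exp(-4*I*pi/5) + 2*exp(4*I*pi/5) + 3*exp(2*I*pi/5))*conj(exp(2*I*pi/5)) + 1*(1 + 2*exp(-2*I*pi/5) + 2*exp(-4*I*pi/5) + 3*exp(4*I*pi/5) + 3*exp(2*I*pi/5))*conj(exp(4*I*pi/5)) + 1*(1 + 3*exp(-2*I*pi/5) + 3*exp(-4*I*pi/5) + 2*exp(4*I*pi/5) + 2*exp(2*I*pi/5))*conj(exp(-4*I*pi/5)) + 1*(1 + 3*exp(-2*I*pi/5) + 2*exp(-4*I*pi/5) + 3*exp(4*I*pi/5) + 2*exp(2*I*pi/5))*conj(exp(-2*I*pi/5))]
      = (1/5)[(11) + (3 + 2*exp(-4*I*pi/5) + exp(-2*I*pi/5) + 3*exp(4*I*pi/5) + 2*exp(2*I*pi/5)) + (3 + 3*exp(-2*I*pi/5) + exp(-4*I*pi/5) + 2*exp(4*I*pi/5) + 2*exp(2*I*pi/5)) + (3 + 2*exp(-2*I*pi/5) + 2*exp(-4*I*pi/5) + exp(4*I*pi/5) + 3*exp(2*I*pi/5)) + (3 + 2*exp(-2*I*pi/5) + 3*exp(-4*I*pi/5) + exp(2*I*pi/5) + 2*exp(4*I*pi/5))] = 15/5 = 3
  <chi_rho, chi_2> = (1/5)[1*(11)*conj(1) + 1*(1 + 2*exp(-2*I*pi/5) + 3*exp(-4*I*pi/5) + 2*exp(4*I*pi/5) + 3*exp(2*I*pi/5))*conj(exp(4*I*pi/5)) + 1*(1 + 2*exp(-2*I*pi/5) + 2*exp(-4*I*pi/5) + 3*exp(4*I*pi/5) + 3*exp(2*I*pi/5))*conj(exp(-2*I*pi/5)) + 1*(1 + 3*exp(-2*I*pi/5) + 3*exp(-4*I*pi/5) + 2*exp(4*I*pi/5) + 2*exp(2*I*pi/5))*conj(exp(2*I*pi/5)) + 1*(1 + 3*exp(-2*I*pi/5) + 2*exp(-4*I*pi/5) + 3*exp(4*I*pi/5) + 2*exp(2*I*pi/5))*conj(exp(-4*I*pi/5))]
      = (1/5)[(11) + (2 + 3*exp(-2*I*pi/5) + exp(-4*I*pi/5) + 2*exp(4*I*pi/5) + 3*exp(2*I*pi/5)) + (2 + 2*exp(-2*I*pi/5) + 3*exp(-4*I*pi/5) + exp(2*I*pi/5) + 3*exp(4*I*pi/5)) + (2 + 3*exp(-4*I*pi/5) + exp(-2*I*pi/5) + 3*exp(4*I*pi/5) + 2*exp(2*I*pi/5)) + (2 + 3*exp(-2*I*pi/5) + 2*exp(-4*I*pi/5) + exp(4*I*pi/5) + 3*exp(2*I*pi/5))] = 10/5 = 2
  <chi_rho, chi_3> = (1/5)[1*(11)*conj(1) + 1*(1 + 2*exp(-2*I*pi/5) + 3*exp(-4*I*pi/5) + 2*exp(4*I*pi/5) + 3*exp(2*I*pi/5))*conj(exp(-4*I*pi/5)) + 1*(1 + 2*exp(-2*I*pi/5) + 2*exp(-4*I*pi/5) + 3*exp(4*I*pi/5) + 3*exp(2*I*pi/5))*conj(exp(2*I*pi/5)) + 1*(1 + 3*exp(-2*I*pi/5) + 3*exp(-4*I*pi/5) + 2*exp(4*I*pi/5) + 2*exp(2*I*pi/5))*conj(exp(-2*I*pi/5)) + 1*(1 + 3*exp(-2*I*pi/5) + 2*exp(-4*I*pi/5) + 3*exp(4*I*pi/5) + 2*exp(2*I*pi/5))*conj(exp(4*I*pi/5))]
      = (1/5)[(11) + (3 + 2*exp(-2*I*pi/5) + 3*exp(-4*I*pi/5) + exp(4*I*pi/5) + 2*exp(2*I*pi/5)) + (3 + 2*exp(-4*I*pi/5) + exp(-2*I*pi/5) + 2*exp(4*I*pi/5) + 3*exp(2*I*pi/5)) + (3 + 3*exp(-2*I*pi/5) + 2*exp(-4*I*pi/5) + exp(2*I*pi/5) + 2*exp(4*I*pi/5)) + (3 + 2*exp(-2*I*pi/5) + exp(-4*I*pi/5) + 3*exp(4*I*pi/5) + 2*exp(2*I*pi/5))] = 15/5 = 3
  <chi_rho, chi_4> = (1/5)[1*(11)*conj(1) + 1*(1 + 2*exp(-2*I*pi/5) + 3*exp(-4*I*pi/5) + 2*exp(4*I*pi/5) + 3*exp(2*I*pi/5))*conj(exp(-2*I*pi/5)) + 1*(1 + 2*exp(-2*I*pi/5) + 2*exp(-4*I*pi/5) + 3*exp(4*I*pi/5) + 3*exp(2*I*pi/5))*conj(exp(-4*I*pi/5)) + 1*(1 + 3*exp(-2*I*pi/5) + 3*exp(-4*I*pi/5) + 2*exp(4*I*pi/5) + 2*exp(2*I*pi/5))*conj(exp(4*I*pi/5)) + 1*(1 + 3*exp(-2*I*pi/5) + 2*exp(-4*I*pi/5) + 3*exp(4*I*pi/5) + 2*exp(2*I*pi/5))*conj(exp(2*I*pi/5))]
      = (1/5)[(11) + (2 + 3*exp(-2*I*pi/5) + 2*exp(-4*I*pi/5) + exp(2*I*pi/5) + 3*exp(4*I*pi/5)) + (2 + 3*exp(-2*I*pi/5) + 3*exp(-4*I*pi/5) + exp(4*I*pi/5) + 2*exp(2*I*pi/5)) + (2 + 2*exp(-2*I*pi/5) + exp(-4*I*pi/5) + 3*exp(4*I*pi/5) + 3*exp(2*I*pi/5)) + (2 + 3*exp(-4*I*pi/5) + exp(-2*I*pi/5) + 2*exp(4*I*pi/5) + 3*exp(2*I*pi/5))] = 10/5 = 2
(Exp terms are combined using exp(i*s)*conj(exp(i*t)) = exp(i*(s-t)), and sums of them are collapsed using the identity that for every m > 1 the m distinct m-th roots of unity sum to 0, e.g. 1 + exp(2*I*pi/3) + exp(-2*I*pi/3) = 0.)
Dimension check: dim(rho) = sum (mult * dim) = 1*1 + 3*1 + 2*1 + 3*1 + 2*1 = 11 = chi_rho(e) = 11.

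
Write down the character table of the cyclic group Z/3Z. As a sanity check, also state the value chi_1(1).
Character table of Z/3Z (irreps indexed chi_0,...,chi_2 with chi_k(m) = zeta_3^(k*m), zeta_3 = exp(2*pi*i/3)):
  irrep \ class  {0} (size 1)  {1} (size 1)    {2} (size 1)  
  chi_0          1             1               1             
  chi_1          1             exp(2*I*pi/3)   exp(-2*I*pi/3)
  chi_2          1             exp(-2*I*pi/3)  exp(2*I*pi/3) 

Spot check: chi_1(1) = zeta_3^(1*1) = zeta_3^1 = exp(2*I*pi/3).

Solution. Z/3Z is abelian, so all 3 irreducible complex representations are 1-dimensional. They are given by chi_k(m) = zeta_3^(k*m) for k = 0,...,2. Row orthogonality: sum_m chi_k(m) conj(chi_l(m)) = 3 * [k = l].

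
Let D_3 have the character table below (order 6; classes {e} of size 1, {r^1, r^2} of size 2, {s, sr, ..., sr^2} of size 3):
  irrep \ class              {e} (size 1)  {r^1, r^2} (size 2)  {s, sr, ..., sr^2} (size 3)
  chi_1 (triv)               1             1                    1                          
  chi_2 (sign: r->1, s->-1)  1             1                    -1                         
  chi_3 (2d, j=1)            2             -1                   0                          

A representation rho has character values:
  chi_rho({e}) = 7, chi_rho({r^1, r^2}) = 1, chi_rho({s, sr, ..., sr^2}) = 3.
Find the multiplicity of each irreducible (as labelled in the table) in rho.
Multiplicities: chi_1: 3, chi_2: 0, chi_3: 2.

Why: Use <chi_rho, chi> = (1/|G|) sum_C |C| * chi_rho(C) * conj(chi(C)) with |G| = 6 for each irreducible chi in the table:
  <chi_rho, chi_1> = (1/6)[1*(7)*conj(1) + 2*(1)*conj(1) + 3*(3)*conj(1)]
      = (1/6)[(7) + (2) + (9)] = 18/6 = 3
  <chi_rho, chi_2> = (1/6)[1*(7)*conj(1) + 2*(1)*conj(1) + 3*(3)*conj(-1)]
      = (1/6)[(7) + (2) + (-9)] = 0/6 = 0
  <chi_rho, chi_3> = (1/6)[1*(7)*conj(2) + 2*(1)*conj(-1) + 3*(3)*conj(0)]
      = (1/6)[(14) + (-2) + (0)] = 12/6 = 2
Dimension check: dim(rho) = sum (mult * dim) = 3*1 + 0*1 + 2*2 = 7 = chi_rho(e) = 7.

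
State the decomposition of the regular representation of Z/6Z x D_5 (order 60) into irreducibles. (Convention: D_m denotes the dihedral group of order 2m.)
Each irreducible V_i of dimension d_i appears with multiplicity d_i, i.e. rho_reg = (direct sum over all irreducibles V_i) d_i V_i. The irreducible dimensions for Z/6Z x D_5 are 1, 1, 1, 1, 1, 1, 1, 1, 1, 1, 1, 1, 2, 2, 2, 2, 2, 2, 2, 2, 2, 2, 2, 2: 12 irreducibles of dimension 1, each with multiplicity 1; 12 irreducibles of dimension 2, each with multiplicity 2. Total dimension 12*1*1 + 12*2*2 = 60 = |G|.

Explanation: General theorem: in the regular representation of a finite group G, each irreducible appears with multiplicity equal to its dimension. Check: dim(rho_reg) = sum d_i^2 = 1 + 1 + 1 + 1 + 1 + 1 + 1 + 1 + 1 + 1 + 1 + 1 + 4 + 4 + 4 + 4 + 4 + 4 + 4 + 4 + 4 + 4 + 4 + 4 = 60 = |G|.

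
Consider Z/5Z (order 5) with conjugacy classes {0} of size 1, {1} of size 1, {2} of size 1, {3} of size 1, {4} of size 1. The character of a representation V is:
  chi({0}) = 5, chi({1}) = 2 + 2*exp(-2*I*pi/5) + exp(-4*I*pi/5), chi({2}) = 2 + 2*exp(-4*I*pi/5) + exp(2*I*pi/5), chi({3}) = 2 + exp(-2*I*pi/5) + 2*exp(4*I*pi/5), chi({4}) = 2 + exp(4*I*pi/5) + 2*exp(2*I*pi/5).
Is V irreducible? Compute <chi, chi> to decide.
Not irreducible (reducible): <chi, chi> = 9 > 1.

Argument: <chi, chi> = (1/|G|) sum_C |C| * |chi(C)|^2 = (1/5)[1*|5|^2 + 1*|2 + 2*exp(-2*I*pi/5) + exp(-4*I*pi/5)|^2 + 1*|2 + 2*exp(-4*I*pi/5) + exp(2*I*pi/5)|^2 + 1*|2 + exp(-2*I*pi/5) + 2*exp(4*I*pi/5)|^2 + 1*|2 + exp(4*I*pi/5) + 2*exp(2*I*pi/5)|^2]
  = (1/5)[(25) + (9 + 6*exp(-2*I*pi/5) + 2*exp(-4*I*pi/5) + 2*exp(4*I*pi/5) + 6*exp(2*I*pi/5)) + (9 + 6*exp(-4*I*pi/5) + 2*exp(-2*I*pi/5) + 2*exp(2*I*pi/5) + 6*exp(4*I*pi/5)) + (9 + 6*exp(-4*I*pi/5) + 2*exp(-2*I*pi/5) + 2*exp(2*I*pi/5) + 6*exp(4*I*pi/5)) + (9 + 6*exp(-2*I*pi/5) + 2*exp(-4*I*pi/5) + 2*exp(4*I*pi/5) + 6*exp(2*I*pi/5))] = 45/5 = 9.
(Exp terms are combined using exp(i*s)*conj(exp(i*t)) = exp(i*(s-t)), and sums of them are collapsed using the identity that for every m > 1 the m distinct m-th roots of unity sum to 0, e.g. 1 + exp(2*I*pi/3) + exp(-2*I*pi/3) = 0.)
A character is irreducible iff <chi, chi> = 1, so this representation is reducible.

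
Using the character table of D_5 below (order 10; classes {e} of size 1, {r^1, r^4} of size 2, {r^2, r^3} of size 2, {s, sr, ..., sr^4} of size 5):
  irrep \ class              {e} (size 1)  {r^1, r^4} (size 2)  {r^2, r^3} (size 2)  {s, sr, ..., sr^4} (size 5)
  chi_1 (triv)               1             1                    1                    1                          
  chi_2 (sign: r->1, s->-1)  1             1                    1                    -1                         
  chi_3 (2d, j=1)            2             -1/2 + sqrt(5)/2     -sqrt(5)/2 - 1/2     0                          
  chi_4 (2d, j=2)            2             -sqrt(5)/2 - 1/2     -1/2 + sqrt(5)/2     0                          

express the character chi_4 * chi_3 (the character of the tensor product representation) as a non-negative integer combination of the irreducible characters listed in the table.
chi_4 tensor chi_3 = chi_3 + chi_4 (all other irreducibles have multiplicity 0).

The character of a tensor product is the pointwise product (chi_4 * chi_3)(C) = chi_4(C) * chi_3(C):
  {e}: (2)*(2), {r^1, r^4}: (-sqrt(5)/2 - 1/2)*(-1/2 + sqrt(5)/2), {r^2, r^3}: (-1/2 + sqrt(5)/2)*(-sqrt(5)/2 - 1/2), {s, sr, ..., sr^4}: (0)*(0)
so (chi_4 * chi_3) takes values
  {e} -> 4, {r^1, r^4} -> -1, {r^2, r^3} -> -1, {s, sr, ..., sr^4} -> 0.
Now take the inner product of this character with each irreducible chi from the table, <chi_4*chi_3, chi> = (1/10) sum_C |C| (chi_4*chi_3)(C) conj(chi(C)):
  <chi_4*chi_3, chi_1> = (1/10)[1*(4)*conj(1) + 2*(-1)*conj(1) + 2*(-1)*conj(1) + 5*(0)*conj(1)]
      = (1/10)[(4) + (-2) + (-2) + (0)] = 0/10 = 0
  <chi_4*chi_3, chi_2> = (1/10)[1*(4)*conj(1) + 2*(-1)*conj(1) + 2*(-1)*conj(1) + 5*(0)*conj(-1)]
      = (1/10)[(4) + (-2) + (-2) + (0)] = 0/10 = 0
  <chi_4*chi_3, chi_3> = (1/10)[1*(4)*conj(2) + 2*(-1)*conj(-1/2 + sqrt(5)/2) + 2*(-1)*conj(-sqrt(5)/2 - 1/2) + 5*(0)*conj(0)]
      = (1/10)[(8) + (1 - sqrt(5)) + (1 + sqrt(5)) + (0)] = 10/10 = 1
  <chi_4*chi_3, chi_4> = (1/10)[1*(4)*conj(2) + 2*(-1)*conj(-sqrt(5)/2 - 1/2) + 2*(-1)*conj(-1/2 + sqrt(5)/2) + 5*(0)*conj(0)]
      = (1/10)[(8) + (1 + sqrt(5)) + (1 - sqrt(5)) + (0)] = 10/10 = 1
Hence the multiplicities are chi_3: 1, chi_4: 1. Dimension check: dim(chi_4)*dim(chi_3) = 2*2 = 4 and sum (mult * dim) = 1*2 + 1*2 = 4.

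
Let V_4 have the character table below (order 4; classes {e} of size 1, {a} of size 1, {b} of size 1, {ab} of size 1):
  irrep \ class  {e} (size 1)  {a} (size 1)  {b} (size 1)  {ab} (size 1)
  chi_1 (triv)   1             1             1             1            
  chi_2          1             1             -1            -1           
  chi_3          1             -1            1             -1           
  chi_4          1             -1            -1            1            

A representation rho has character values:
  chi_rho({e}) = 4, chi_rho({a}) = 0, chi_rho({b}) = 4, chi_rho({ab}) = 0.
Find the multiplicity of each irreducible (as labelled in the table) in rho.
Multiplicities: chi_1: 2, chi_2: 0, chi_3: 2, chi_4: 0.

Derivation: Use <chi_rho, chi> = (1/|G|) sum_C |C| * chi_rho(C) * conj(chi(C)) with |G| = 4 for each irreducible chi in the table:
  <chi_rho, chi_1> = (1/4)[1*(4)*conj(1) + 1*(0)*conj(1) + 1*(4)*conj(1) + 1*(0)*conj(1)]
      = (1/4)[(4) + (0) + (4) + (0)] = 8/4 = 2
  <chi_rho, chi_2> = (1/4)[1*(4)*conj(1) + 1*(0)*conj(1) + 1*(4)*conj(-1) + 1*(0)*conj(-1)]
      = (1/4)[(4) + (0) + (-4) + (0)] = 0/4 = 0
  <chi_rho, chi_3> = (1/4)[1*(4)*conj(1) + 1*(0)*conj(-1) + 1*(4)*conj(1) + 1*(0)*conj(-1)]
      = (1/4)[(4) + (0) + (4) + (0)] = 8/4 = 2
  <chi_rho, chi_4> = (1/4)[1*(4)*conj(1) + 1*(0)*conj(-1) + 1*(4)*conj(-1) + 1*(0)*conj(1)]
      = (1/4)[(4) + (0) + (-4) + (0)] = 0/4 = 0
Dimension check: dim(rho) = sum (mult * dim) = 2*1 + 0*1 + 2*1 + 0*1 = 4 = chi_rho(e) = 4.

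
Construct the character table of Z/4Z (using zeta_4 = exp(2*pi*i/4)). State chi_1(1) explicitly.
Character table of Z/4Z (irreps indexed chi_0,...,chi_3 with chi_k(m) = zeta_4^(k*m), zeta_4 = exp(2*pi*i/4)):
  irrep \ class  {0} (size 1)  {1} (size 1)  {2} (size 1)  {3} (size 1)
  chi_0          1             1             1             1           
  chi_1          1             I             -1            -I          
  chi_2          1             -1            1             -1          
  chi_3          1             -I            -1            I           

Spot check: chi_1(1) = zeta_4^(1*1) = zeta_4^1 = I.

Working: Z/4Z is abelian, so all 4 irreducible complex representations are 1-dimensional. They are given by chi_k(m) = zeta_4^(k*m) for k = 0,...,3. Row orthogonality: sum_m chi_k(m) conj(chi_l(m)) = 4 * [k = l].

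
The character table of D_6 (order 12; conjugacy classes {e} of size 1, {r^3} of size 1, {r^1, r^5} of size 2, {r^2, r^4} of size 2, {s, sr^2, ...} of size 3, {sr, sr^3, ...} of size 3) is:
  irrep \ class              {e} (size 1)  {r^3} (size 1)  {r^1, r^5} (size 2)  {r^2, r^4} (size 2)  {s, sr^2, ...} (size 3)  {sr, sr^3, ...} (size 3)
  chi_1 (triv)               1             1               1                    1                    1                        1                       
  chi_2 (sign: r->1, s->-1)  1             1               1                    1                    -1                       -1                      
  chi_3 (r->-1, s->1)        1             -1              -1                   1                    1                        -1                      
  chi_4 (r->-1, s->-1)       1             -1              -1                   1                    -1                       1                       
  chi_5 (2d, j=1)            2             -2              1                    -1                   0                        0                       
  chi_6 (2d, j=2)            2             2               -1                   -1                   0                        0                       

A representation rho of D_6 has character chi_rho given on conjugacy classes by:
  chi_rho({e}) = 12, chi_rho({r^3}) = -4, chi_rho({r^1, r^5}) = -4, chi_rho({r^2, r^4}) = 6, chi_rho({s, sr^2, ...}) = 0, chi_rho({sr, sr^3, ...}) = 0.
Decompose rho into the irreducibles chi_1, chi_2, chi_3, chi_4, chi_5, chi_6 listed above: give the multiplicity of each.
Multiplicities: chi_1: 1, chi_2: 1, chi_3: 3, chi_4: 3, chi_5: 1, chi_6: 1.

Details: Use <chi_rho, chi> = (1/|G|) sum_C |C| * chi_rho(C) * conj(chi(C)) with |G| = 12 for each irreducible chi in the table:
  <chi_rho, chi_1> = (1/12)[1*(12)*conj(1) + 1*(-4)*conj(1) + 2*(-4)*conj(1) + 2*(6)*conj(1) + 3*(0)*conj(1) + 3*(0)*conj(1)]
      = (1/12)[(12) + (-4) + (-8) + (12) + (0) + (0)] = 12/12 = 1
  <chi_rho, chi_2> = (1/12)[1*(12)*conj(1) + 1*(-4)*conj(1) + 2*(-4)*conj(1) + 2*(6)*conj(1) + 3*(0)*conj(-1) + 3*(0)*conj(-1)]
      = (1/12)[(12) + (-4) + (-8) + (12) + (0) + (0)] = 12/12 = 1
  <chi_rho, chi_3> = (1/12)[1*(12)*conj(1) + 1*(-4)*conj(-1) + 2*(-4)*conj(-1) + 2*(6)*conj(1) + 3*(0)*conj(1) + 3*(0)*conj(-1)]
      = (1/12)[(12) + (4) + (8) + (12) + (0) + (0)] = 36/12 = 3
  <chi_rho, chi_4> = (1/12)[1*(12)*conj(1) + 1*(-4)*conj(-1) + 2*(-4)*conj(-1) + 2*(6)*conj(1) + 3*(0)*conj(-1) + 3*(0)*conj(1)]
      = (1/12)[(12) + (4) + (8) + (12) + (0) + (0)] = 36/12 = 3
  <chi_rho, chi_5> = (1/12)[1*(12)*conj(2) + 1*(-4)*conj(-2) + 2*(-4)*conj(1) + 2*(6)*conj(-1) + 3*(0)*conj(0) + 3*(0)*conj(0)]
      = (1/12)[(24) + (8) + (-8) + (-12) + (0) + (0)] = 12/12 = 1
  <chi_rho, chi_6> = (1/12)[1*(12)*conj(2) + 1*(-4)*conj(2) + 2*(-4)*conj(-1) + 2*(6)*conj(-1) + 3*(0)*conj(0) + 3*(0)*conj(0)]
      = (1/12)[(24) + (-8) + (8) + (-12) + (0) + (0)] = 12/12 = 1
Dimension check: dim(rho) = sum (mult * dim) = 1*1 + 1*1 + 3*1 + 3*1 + 1*2 + 1*2 = 12 = chi_rho(e) = 12.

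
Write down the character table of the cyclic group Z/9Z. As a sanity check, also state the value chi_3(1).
Character table of Z/9Z (irreps indexed chi_0,...,chi_8 with chi_k(m) = zeta_9^(k*m), zeta_9 = exp(2*pi*i/9)):
  irrep \ class  {0} (size 1)  {1} (size 1)    {2} (size 1)    {3} (size 1)    {4} (size 1)    {5} (size 1)    {6} (size 1)    {7} (size 1)    {8} (size 1)  
  chi_0          1             1               1               1               1               1               1               1               1             
  chi_1          1             exp(2*I*pi/9)   exp(4*I*pi/9)   exp(2*I*pi/3)   exp(8*I*pi/9)   exp(-8*I*pi/9)  exp(-2*I*pi/3)  exp(-4*I*pi/9)  exp(-2*I*pi/9)
  chi_2          1             exp(4*I*pi/9)   exp(8*I*pi/9)   exp(-2*I*pi/3)  exp(-2*I*pi/9)  exp(2*I*pi/9)   exp(2*I*pi/3)   exp(-8*I*pi/9)  exp(-4*I*pi/9)
  chi_3          1             exp(2*I*pi/3)   exp(-2*I*pi/3)  1               exp(2*I*pi/3)   exp(-2*I*pi/3)  1               exp(2*I*pi/3)   exp(-2*I*pi/3)
  chi_4          1             exp(8*I*pi/9)   exp(-2*I*pi/9)  exp(2*I*pi/3)   exp(-4*I*pi/9)  exp(4*I*pi/9)   exp(-2*I*pi/3)  exp(2*I*pi/9)   exp(-8*I*pi/9)
  chi_5          1             exp(-8*I*pi/9)  exp(2*I*pi/9)   exp(-2*I*pi/3)  exp(4*I*pi/9)   exp(-4*I*pi/9)  exp(2*I*pi/3)   exp(-2*I*pi/9)  exp(8*I*pi/9) 
  chi_6          1             exp(-2*I*pi/3)  exp(2*I*pi/3)   1               exp(-2*I*pi/3)  exp(2*I*pi/3)   1               exp(-2*I*pi/3)  exp(2*I*pi/3) 
  chi_7          1             exp(-4*I*pi/9)  exp(-8*I*pi/9)  exp(2*I*pi/3)   exp(2*I*pi/9)   exp(-2*I*pi/9)  exp(-2*I*pi/3)  exp(8*I*pi/9)   exp(4*I*pi/9) 
  chi_8          1             exp(-2*I*pi/9)  exp(-4*I*pi/9)  exp(-2*I*pi/3)  exp(-8*I*pi/9)  exp(8*I*pi/9)   exp(2*I*pi/3)   exp(4*I*pi/9)   exp(2*I*pi/9) 

Spot check: chi_3(1) = zeta_9^(3*1) = zeta_9^3 = exp(2*I*pi/3).

Justification: Z/9Z is abelian, so all 9 irreducible complex representations are 1-dimensional. They are given by chi_k(m) = zeta_9^(k*m) for k = 0,...,8. Row orthogonality: sum_m chi_k(m) conj(chi_l(m)) = 9 * [k = l].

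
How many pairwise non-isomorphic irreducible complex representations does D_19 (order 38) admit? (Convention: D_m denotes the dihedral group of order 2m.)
11

Solution. The number of irreducible complex representations of a finite group equals its number of conjugacy classes. D_19 has 11 conjugacy classes ((n+3)/2 for n odd), so D_19 (order 38) has exactly 11 irreducible complex representations.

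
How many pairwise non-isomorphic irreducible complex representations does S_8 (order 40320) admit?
22

Reasoning: The number of irreducible complex representations of a finite group equals its number of conjugacy classes. Conjugacy classes in S_8 correspond to cycle types, i.e. partitions of 8; there are p(8) = 22 of them, so S_8 (order 40320) has exactly 22 irreducible complex representations.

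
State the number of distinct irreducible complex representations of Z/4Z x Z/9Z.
36

Proof sketch: The number of irreducible complex representations of a finite group equals its number of conjugacy classes. Z/4Z x Z/9Z is abelian of order 36, so every element is its own conjugacy class: 36 classes, so Z/4Z x Z/9Z (order 36) has exactly 36 irreducible complex representations.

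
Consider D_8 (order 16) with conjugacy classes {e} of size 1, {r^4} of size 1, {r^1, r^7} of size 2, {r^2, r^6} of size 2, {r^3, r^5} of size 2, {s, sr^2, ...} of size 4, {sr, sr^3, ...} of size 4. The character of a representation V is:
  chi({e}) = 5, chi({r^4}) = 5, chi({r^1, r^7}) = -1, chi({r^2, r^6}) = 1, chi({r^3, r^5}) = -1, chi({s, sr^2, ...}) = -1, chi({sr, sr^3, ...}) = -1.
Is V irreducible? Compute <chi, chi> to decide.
Not irreducible (reducible): <chi, chi> = 4 > 1.

Derivation: <chi, chi> = (1/|G|) sum_C |C| * |chi(C)|^2 = (1/16)[1*|5|^2 + 1*|5|^2 + 2*|-1|^2 + 2*|1|^2 + 2*|-1|^2 + 4*|-1|^2 + 4*|-1|^2]
  = (1/16)[(25) + (25) + (2) + (2) + (2) + (4) + (4)] = 64/16 = 4.
A character is irreducible iff <chi, chi> = 1, so this representation is reducible.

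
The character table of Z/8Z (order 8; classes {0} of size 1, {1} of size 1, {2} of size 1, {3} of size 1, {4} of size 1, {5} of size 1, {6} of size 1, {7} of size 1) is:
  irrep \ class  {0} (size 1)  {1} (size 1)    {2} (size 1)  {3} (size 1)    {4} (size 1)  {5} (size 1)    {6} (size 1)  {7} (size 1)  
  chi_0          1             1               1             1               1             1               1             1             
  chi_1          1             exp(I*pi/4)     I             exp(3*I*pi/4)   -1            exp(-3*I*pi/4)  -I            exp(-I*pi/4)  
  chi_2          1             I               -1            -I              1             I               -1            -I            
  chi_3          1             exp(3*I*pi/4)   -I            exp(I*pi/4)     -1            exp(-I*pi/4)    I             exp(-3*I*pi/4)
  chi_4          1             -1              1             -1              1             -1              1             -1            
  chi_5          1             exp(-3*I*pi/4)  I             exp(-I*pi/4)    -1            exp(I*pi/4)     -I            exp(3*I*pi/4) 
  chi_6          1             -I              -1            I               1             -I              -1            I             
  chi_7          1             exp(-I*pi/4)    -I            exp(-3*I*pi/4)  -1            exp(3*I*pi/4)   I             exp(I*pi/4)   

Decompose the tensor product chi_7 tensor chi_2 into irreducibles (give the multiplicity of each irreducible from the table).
chi_7 tensor chi_2 = chi_1 (all other irreducibles have multiplicity 0).

Explanation: The character of a tensor product is the pointwise product (chi_7 * chi_2)(C) = chi_7(C) * chi_2(C):
  {0}: (1)*(1), {1}: (exp(-I*pi/4))*(I), {2}: (-I)*(-1), {3}: (exp(-3*I*pi/4))*(-I), {4}: (-1)*(1), {5}: (exp(3*I*pi/4))*(I), {6}: (I)*(-1), {7}: (exp(I*pi/4))*(-I)
so (chi_7 * chi_2) takes values
  {0} -> 1, {1} -> exp(I*pi/4), {2} -> I, {3} -> -exp(-I*pi/4), {4} -> -1, {5} -> exp(-3*I*pi/4), {6} -> -I, {7} -> -exp(3*I*pi/4).
Now take the inner product of this character with each irreducible chi from the table, <chi_7*chi_2, chi> = (1/8) sum_C |C| (chi_7*chi_2)(C) conj(chi(C)):
  <chi_7*chi_2, chi_0> = (1/8)[1*(1)*conj(1) + 1*(exp(I*pi/4))*conj(1) + 1*(I)*conj(1) + 1*(-exp(-I*pi/4))*conj(1) + 1*(-1)*conj(1) + 1*(exp(-3*I*pi/4))*conj(1) + 1*(-I)*conj(1) + 1*(-exp(3*I*pi/4))*conj(1)]
      = (1/8)[(1) + (exp(I*pi/4)) + (I) + (-exp(-I*pi/4)) + (-1) + (exp(-3*I*pi/4)) + (-I) + (-exp(3*I*pi/4))] = 0/8 = 0
  <chi_7*chi_2, chi_1> = (1/8)[1*(1)*conj(1) + 1*(exp(I*pi/4))*conj(exp(I*pi/4)) + 1*(I)*conj(I) + 1*(-exp(-I*pi/4))*conj(exp(3*I*pi/4)) + 1*(-1)*conj(-1) + 1*(exp(-3*I*pi/4))*conj(exp(-3*I*pi/4)) + 1*(-I)*conj(-I) + 1*(-exp(3*I*pi/4))*conj(exp(-I*pi/4))]
      = (1/8)[(1) + (1) + (1) + (1) + (1) + (1) + (1) + (1)] = 8/8 = 1
  <chi_7*chi_2, chi_2> = (1/8)[1*(1)*conj(1) + 1*(exp(I*pi/4))*conj(I) + 1*(I)*conj(-1) + 1*(-exp(-I*pi/4))*conj(-I) + 1*(-1)*conj(1) + 1*(exp(-3*I*pi/4))*conj(I) + 1*(-I)*conj(-1) + 1*(-exp(3*I*pi/4))*conj(-I)]
      = (1/8)[(1) + (-exp(3*I*pi/4)) + (-I) + (-exp(I*pi/4)) + (-1) + (-exp(-I*pi/4)) + (I) + (-exp(-3*I*pi/4))] = 0/8 = 0
  <chi_7*chi_2, chi_3> = (1/8)[1*(1)*conj(1) + 1*(exp(I*pi/4))*conj(exp(3*I*pi/4)) + 1*(I)*conj(-I) + 1*(-exp(-I*pi/4))*conj(exp(I*pi/4)) + 1*(-1)*conj(-1) + 1*(exp(-3*I*pi/4))*conj(exp(-I*pi/4)) + 1*(-I)*conj(I) + 1*(-exp(3*I*pi/4))*conj(exp(-3*I*pi/4))]
      = (1/8)[(1) + (-I) + (-1) + (I) + (1) + (-I) + (-1) + (I)] = 0/8 = 0
  <chi_7*chi_2, chi_4> = (1/8)[1*(1)*conj(1) + 1*(exp(I*pi/4))*conj(-1) + 1*(I)*conj(1) + 1*(-exp(-I*pi/4))*conj(-1) + 1*(-1)*conj(1) + 1*(exp(-3*I*pi/4))*conj(-1) + 1*(-I)*conj(1) + 1*(-exp(3*I*pi/4))*conj(-1)]
      = (1/8)[(1) + (-exp(I*pi/4)) + (I) + (exp(-I*pi/4)) + (-1) + (-exp(-3*I*pi/4)) + (-I) + (exp(3*I*pi/4))] = 0/8 = 0
  <chi_7*chi_2, chi_5> = (1/8)[1*(1)*conj(1) + 1*(exp(I*pi/4))*conj(exp(-3*I*pi/4)) + 1*(I)*conj(I) + 1*(-exp(-I*pi/4))*conj(exp(-I*pi/4)) + 1*(-1)*conj(-1) + 1*(exp(-3*I*pi/4))*conj(exp(I*pi/4)) + 1*(-I)*conj(-I) + 1*(-exp(3*I*pi/4))*conj(exp(3*I*pi/4))]
      = (1/8)[(1) + (-1) + (1) + (-1) + (1) + (-1) + (1) + (-1)] = 0/8 = 0
  <chi_7*chi_2, chi_6> = (1/8)[1*(1)*conj(1) + 1*(exp(I*pi/4))*conj(-I) + 1*(I)*conj(-1) + 1*(-exp(-I*pi/4))*conj(I) + 1*(-1)*conj(1) + 1*(exp(-3*I*pi/4))*conj(-I) + 1*(-I)*conj(-1) + 1*(-exp(3*I*pi/4))*conj(I)]
      = (1/8)[(1) + (exp(3*I*pi/4)) + (-I) + (exp(I*pi/4)) + (-1) + (exp(-I*pi/4)) + (I) + (exp(-3*I*pi/4))] = 0/8 = 0
  <chi_7*chi_2, chi_7> = (1/8)[1*(1)*conj(1) + 1*(exp(I*pi/4))*conj(exp(-I*pi/4)) + 1*(I)*conj(-I) + 1*(-exp(-I*pi/4))*conj(exp(-3*I*pi/4)) + 1*(-1)*conj(-1) + 1*(exp(-3*I*pi/4))*conj(exp(3*I*pi/4)) + 1*(-I)*conj(I) + 1*(-exp(3*I*pi/4))*conj(exp(I*pi/4))]
      = (1/8)[(1) + (I) + (-1) + (-I) + (1) + (I) + (-1) + (-I)] = 0/8 = 0
(Exp terms are combined using exp(i*s)*conj(exp(i*t)) = exp(i*(s-t)), and sums of them are collapsed using the identity that for every m > 1 the m distinct m-th roots of unity sum to 0, e.g. 1 + exp(2*I*pi/3) + exp(-2*I*pi/3) = 0.)
Hence the multiplicities are chi_1: 1. Dimension check: dim(chi_7)*dim(chi_2) = 1*1 = 1 and sum (mult * dim) = 1*1 = 1.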